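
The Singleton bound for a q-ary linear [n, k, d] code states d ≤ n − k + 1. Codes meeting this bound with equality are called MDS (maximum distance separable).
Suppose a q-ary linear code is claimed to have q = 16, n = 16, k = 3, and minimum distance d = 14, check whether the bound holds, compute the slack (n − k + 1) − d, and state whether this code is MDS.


Singleton RHS = n − k + 1 = 14, slack = 0, bound satisfied, MDS.

Singleton bound: d ≤ n − k + 1.
Here n = 16, k = 3, so n − k + 1 = 14.
Given d = 14, check d ≤ 14: YES.
Slack = (n − k + 1) − d = 0.
The code is MDS (slack = 0).
Description: the claimed parameters are [16, 3, 14]_16; such a code would be MDS (meets Singleton bound).


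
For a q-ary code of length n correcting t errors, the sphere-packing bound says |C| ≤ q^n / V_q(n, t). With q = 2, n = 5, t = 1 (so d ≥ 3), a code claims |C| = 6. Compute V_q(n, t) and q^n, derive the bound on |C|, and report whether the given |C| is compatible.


V_q(n, t) = 6, q^n = 32, Hamming bound = 5, |C| = 6 > bound (violated).

Step 1: Compute V_q(n, t) = Σ_{j=0}^1 C(n, j) (q−1)^j.
  j = 0: C(5,0)·(1)^0 = 1·1 = 1.
  j = 1: C(5,1)·(1)^1 = 5·1 = 5.
  V_q(n, t) = 1 + 5 = 6.
Step 2: q^n = 2^5 = 32.
Step 3: Hamming bound ⌊q^n / V_q(n,t)⌋ = ⌊32/6⌋ = 5.
Step 4: Compare |C| = 6 to 5: violated.
The claimed |C| lies above the Hamming bound, so no 2-ary code of length 5 with d ≥ 3 can have 6 codewords.


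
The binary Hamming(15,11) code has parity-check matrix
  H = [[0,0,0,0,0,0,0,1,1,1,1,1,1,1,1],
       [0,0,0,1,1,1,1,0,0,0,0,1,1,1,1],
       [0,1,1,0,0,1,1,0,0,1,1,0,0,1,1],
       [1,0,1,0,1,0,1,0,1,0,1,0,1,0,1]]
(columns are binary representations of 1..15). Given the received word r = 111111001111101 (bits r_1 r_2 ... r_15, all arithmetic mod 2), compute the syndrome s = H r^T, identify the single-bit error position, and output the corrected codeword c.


s = (0, 0, 0, 1)^T, error position = 1, corrected codeword c = 011111001111101

Compute s = H r^T mod 2 one row at a time:
  s_1 = 0 + 1 + 1 + 1 + 1 + 1 + 0 + 1 = 6 ≡ 0 (mod 2).
  s_2 = 1 + 1 + 1 + 0 + 1 + 1 + 0 + 1 = 6 ≡ 0 (mod 2).
  s_3 = 1 + 1 + 1 + 0 + 1 + 1 + 0 + 1 = 6 ≡ 0 (mod 2).
  s_4 = 1 + 1 + 1 + 0 + 1 + 1 + 1 + 1 = 7 ≡ 1 (mod 2).
s = (0, 0, 0, 1)^T — this equals column 1 of H (binary 0001), so error is at position 1.
Correct: flip bit 1 of r = 111111001111101 to get c = 011111001111101.


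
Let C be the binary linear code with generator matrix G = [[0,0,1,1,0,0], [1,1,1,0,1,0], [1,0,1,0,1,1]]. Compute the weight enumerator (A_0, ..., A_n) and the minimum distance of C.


Weight distribution: A_0 = 1, A_2 = 2, A_4 = 5. Minimum distance d = 2.

Enumerate all 2^3 = 8 messages m ∈ F_2^3.
For each, compute codeword c = mG in F_2^6, then tally its weight.
  m = 000 → c = 000000, weight = 0.
  m = 100 → c = 001100, weight = 2.
  m = 010 → c = 111010, weight = 4.
  m = 110 → c = 110110, weight = 4.
  m = 001 → c = 101011, weight = 4.
  m = 101 → c = 100111, weight = 4.
  m = 011 → c = 010001, weight = 2.
  m = 111 → c = 011101, weight = 4.
Tally weights:
  weight 0: 1 codewords.
  weight 2: 2 codewords.
  weight 4: 5 codewords.
Minimum distance d = smallest w > 0 with A_w > 0 = 2.
Sanity: Σ A_w = 8 = 2^3 = 8 ✓.


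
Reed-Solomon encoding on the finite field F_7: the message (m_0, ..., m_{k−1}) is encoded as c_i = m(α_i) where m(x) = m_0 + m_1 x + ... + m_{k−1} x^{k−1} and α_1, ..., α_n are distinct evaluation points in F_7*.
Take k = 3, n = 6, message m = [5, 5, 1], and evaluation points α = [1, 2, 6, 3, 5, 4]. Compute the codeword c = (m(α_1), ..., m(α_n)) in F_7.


c = [4, 5, 1, 1, 6, 6]

Message polynomial: m(x) = 5 + 5·x + 1·x^2 (mod 7).
For each evaluation point α_i, compute m(α_i) mod 7:
  α_1 = 1: Horner steps 1 → 6 → 4, so m(1) = 4.
  α_2 = 2: Horner steps 1 → 0 → 5, so m(2) = 5.
  α_3 = 6: Horner steps 1 → 4 → 1, so m(6) = 1.
  α_4 = 3: Horner steps 1 → 1 → 1, so m(3) = 1.
  α_5 = 5: Horner steps 1 → 3 → 6, so m(5) = 6.
  α_6 = 4: Horner steps 1 → 2 → 6, so m(4) = 6.
Codeword c = [4, 5, 1, 1, 6, 6] ∈ F_7^6.


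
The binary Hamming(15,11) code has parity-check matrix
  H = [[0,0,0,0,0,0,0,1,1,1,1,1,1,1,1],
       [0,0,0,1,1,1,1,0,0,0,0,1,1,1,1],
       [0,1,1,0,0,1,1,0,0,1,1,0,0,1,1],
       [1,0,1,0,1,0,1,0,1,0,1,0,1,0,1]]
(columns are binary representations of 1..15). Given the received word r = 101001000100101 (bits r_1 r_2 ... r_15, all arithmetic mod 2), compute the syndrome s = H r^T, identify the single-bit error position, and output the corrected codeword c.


s = (1, 1, 0, 0)^T, error position = 12, corrected codeword c = 101001000101101

Compute s = H r^T mod 2 one row at a time:
  s_1 = 0 + 0 + 1 + 0 + 0 + 1 + 0 + 1 = 3 ≡ 1 (mod 2).
  s_2 = 0 + 0 + 1 + 0 + 0 + 1 + 0 + 1 = 3 ≡ 1 (mod 2).
  s_3 = 0 + 1 + 1 + 0 + 1 + 0 + 0 + 1 = 4 ≡ 0 (mod 2).
  s_4 = 1 + 1 + 0 + 0 + 0 + 0 + 1 + 1 = 4 ≡ 0 (mod 2).
s = (1, 1, 0, 0)^T — this equals column 12 of H (binary 1100), so error is at position 12.
Correct: flip bit 12 of r = 101001000100101 to get c = 101001000101101.


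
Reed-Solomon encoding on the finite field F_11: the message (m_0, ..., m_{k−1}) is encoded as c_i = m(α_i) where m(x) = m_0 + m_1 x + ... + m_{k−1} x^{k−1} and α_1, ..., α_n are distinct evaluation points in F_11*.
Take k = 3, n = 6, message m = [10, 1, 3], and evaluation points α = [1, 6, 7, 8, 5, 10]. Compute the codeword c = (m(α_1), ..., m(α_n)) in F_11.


c = [3, 3, 10, 1, 2, 1]

Message polynomial: m(x) = 10 + 1·x + 3·x^2 (mod 11).
For each evaluation point α_i, compute m(α_i) mod 11:
  α_1 = 1: Horner steps 3 → 4 → 3, so m(1) = 3.
  α_2 = 6: Horner steps 3 → 8 → 3, so m(6) = 3.
  α_3 = 7: Horner steps 3 → 0 → 10, so m(7) = 10.
  α_4 = 8: Horner steps 3 → 3 → 1, so m(8) = 1.
  α_5 = 5: Horner steps 3 → 5 → 2, so m(5) = 2.
  α_6 = 10: Horner steps 3 → 9 → 1, so m(10) = 1.
Codeword c = [3, 3, 10, 1, 2, 1] ∈ F_11^6.


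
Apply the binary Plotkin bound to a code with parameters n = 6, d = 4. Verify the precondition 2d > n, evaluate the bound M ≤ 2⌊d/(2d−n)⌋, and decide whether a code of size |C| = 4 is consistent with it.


Plotkin bound M ≤ 4; given |C| = 4 ≤ bound (satisfied).

Check applicability: 2d = 8, n = 6.
2d − n = 2 > 0, so Plotkin applies.
Compute d/(2d−n) = 4/2 ≈ 2.0000.
⌊d/(2d−n)⌋ = 2.
Plotkin bound: M ≤ 2·2 = 4.
Given |C| = 4, check: satisfied.
This |C| is at the Plotkin bound.


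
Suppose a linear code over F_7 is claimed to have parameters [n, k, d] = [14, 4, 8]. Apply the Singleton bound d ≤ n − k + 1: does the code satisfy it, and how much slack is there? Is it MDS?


Singleton RHS = n − k + 1 = 11, slack = 3, bound satisfied, not MDS.

Singleton bound: d ≤ n − k + 1.
Here n = 14, k = 4, so n − k + 1 = 11.
Given d = 8, check d ≤ 11: YES.
Slack = (n − k + 1) − d = 3.
The code is NOT MDS (slack = 3 > 0).
Description: the claimed parameters are [14, 4, 8]_7; such a code would be non-MDS.


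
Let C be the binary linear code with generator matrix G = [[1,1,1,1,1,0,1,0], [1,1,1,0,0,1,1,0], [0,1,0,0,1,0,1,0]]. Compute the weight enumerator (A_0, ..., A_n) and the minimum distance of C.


Weight distribution: A_0 = 1, A_3 = 3, A_4 = 2, A_5 = 1, A_6 = 1. Minimum distance d = 3.

Enumerate all 2^3 = 8 messages m ∈ F_2^3.
For each, compute codeword c = mG in F_2^8, then tally its weight.
  m = 000 → c = 00000000, weight = 0.
  m = 100 → c = 11111010, weight = 6.
  m = 010 → c = 11100110, weight = 5.
  m = 110 → c = 00011100, weight = 3.
  m = 001 → c = 01001010, weight = 3.
  m = 101 → c = 10110000, weight = 3.
  m = 011 → c = 10101100, weight = 4.
  m = 111 → c = 01010110, weight = 4.
Tally weights:
  weight 0: 1 codewords.
  weight 3: 3 codewords.
  weight 4: 2 codewords.
  weight 5: 1 codewords.
  weight 6: 1 codewords.
Minimum distance d = smallest w > 0 with A_w > 0 = 3.
Sanity: Σ A_w = 8 = 2^3 = 8 ✓.


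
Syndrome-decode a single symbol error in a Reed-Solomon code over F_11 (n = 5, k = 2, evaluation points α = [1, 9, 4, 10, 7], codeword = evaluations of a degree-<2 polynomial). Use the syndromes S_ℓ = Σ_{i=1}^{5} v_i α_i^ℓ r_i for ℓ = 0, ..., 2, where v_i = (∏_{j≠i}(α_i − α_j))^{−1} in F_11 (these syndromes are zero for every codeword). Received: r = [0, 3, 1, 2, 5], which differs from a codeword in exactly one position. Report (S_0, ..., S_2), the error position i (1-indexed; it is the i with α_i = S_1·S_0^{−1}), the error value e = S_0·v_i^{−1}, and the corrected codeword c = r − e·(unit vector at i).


S = (3, 1, 4), error at position 3, error magnitude e = 4, c = [0, 3, 8, 2, 5].

Step 1: column multipliers v_i = (∏_{j≠i}(α_i − α_j))^{−1} mod 11.
  i = 1 (α = 1): (1−9)(1−4)(1−10)(1−7) = (−8)·(−3)·(−9)·(−6) = 1296 ≡ 9, so v_1 = 9^{−1} = 5 (mod 11).
  i = 2 (α = 9): (9−1)(9−4)(9−10)(9−7) = 8·5·(−1)·2 = −80 ≡ 8, so v_2 = 8^{−1} = 7 (mod 11).
  i = 3 (α = 4): (4−1)(4−9)(4−10)(4−7) = 3·(−5)·(−6)·(−3) = −270 ≡ 5, so v_3 = 5^{−1} = 9 (mod 11).
  i = 4 (α = 10): (10−1)(10−9)(10−4)(10−7) = 9·1·6·3 = 162 ≡ 8, so v_4 = 8^{−1} = 7 (mod 11).
  i = 5 (α = 7): (7−1)(7−9)(7−4)(7−10) = 6·(−2)·3·(−3) = 108 ≡ 9, so v_5 = 9^{−1} = 5 (mod 11).
  v = [5, 7, 9, 7, 5].
Step 2: syndromes of r = [0, 3, 1, 2, 5] (all sums mod 11).
  S_0 = Σ v_i r_i = 5·0 + 7·3 + 9·1 + 7·2 + 5·5 = 69 ≡ 3.
  S_1 = Σ v_i α_i r_i = 5·1·0 + 7·9·3 + 9·4·1 + 7·10·2 + 5·7·5 = 540 ≡ 1.
  α_i^2 mod 11 = [1, 4, 5, 1, 5].
  S_2 = Σ v_i α_i^2 r_i = 5·1·0 + 7·4·3 + 9·5·1 + 7·1·2 + 5·5·5 = 268 ≡ 4.
  S = (3, 1, 4) ≠ 0, so r is not a codeword (an error is present).
Step 3: locate the error. For a single error e at position i, S_ℓ = v_i·e·α_i^ℓ, so α_err = S_1/S_0.
  S_0^{−1} = 3^{−1} = 4 (mod 11), so α_err = 1·4 = 4 ≡ 4 = α_3. Error position i = 3.
  Consistency check: S_2/S_1 = 4·1 = 4 ≡ 4 = α_err ✓ (single-error assumption holds).
Step 4: error magnitude e = S_0/v_3 = S_0·∏_{j≠3}(α_3 − α_j) = 3·5 = 15 ≡ 4 (mod 11).
Step 5: correct position 3: c_3 = r_3 − e = 1 − 4 ≡ 8 (mod 11). Hence c = [0, 3, 8, 2, 5].
  Check: interpolating c through the α_i gives m(x) = 1 + 10·x (degree < 2) with m(α_i) = c_i for every i, so c is indeed a codeword.


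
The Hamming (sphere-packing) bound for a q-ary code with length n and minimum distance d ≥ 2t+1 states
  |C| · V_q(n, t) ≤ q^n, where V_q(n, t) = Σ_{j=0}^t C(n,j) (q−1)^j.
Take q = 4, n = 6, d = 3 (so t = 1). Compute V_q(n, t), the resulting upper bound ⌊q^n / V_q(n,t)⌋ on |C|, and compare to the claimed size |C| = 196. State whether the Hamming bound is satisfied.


V_q(n, t) = 19, q^n = 4096, Hamming bound = 215, |C| = 196 ≤ bound (satisfied).

Step 1: Compute V_q(n, t) = Σ_{j=0}^1 C(n, j) (q−1)^j.
  j = 0: C(6,0)·(3)^0 = 1·1 = 1.
  j = 1: C(6,1)·(3)^1 = 6·3 = 18.
  V_q(n, t) = 1 + 18 = 19.
Step 2: q^n = 4^6 = 4096.
Step 3: Hamming bound ⌊q^n / V_q(n,t)⌋ = ⌊4096/19⌋ = 215.
Step 4: Compare |C| = 196 to 215: satisfied.
The claimed |C| lies below the Hamming bound.


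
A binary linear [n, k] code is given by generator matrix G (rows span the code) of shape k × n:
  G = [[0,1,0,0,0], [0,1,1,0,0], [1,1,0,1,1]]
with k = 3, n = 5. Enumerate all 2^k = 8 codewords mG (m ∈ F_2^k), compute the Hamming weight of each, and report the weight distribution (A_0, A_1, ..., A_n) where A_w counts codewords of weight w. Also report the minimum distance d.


Weight distribution: A_0 = 1, A_1 = 2, A_2 = 1, A_3 = 1, A_4 = 2, A_5 = 1. Minimum distance d = 1.

Enumerate all 2^3 = 8 messages m ∈ F_2^3.
For each, compute codeword c = mG in F_2^5, then tally its weight.
  m = 000 → c = 00000, weight = 0.
  m = 100 → c = 01000, weight = 1.
  m = 010 → c = 01100, weight = 2.
  m = 110 → c = 00100, weight = 1.
  m = 001 → c = 11011, weight = 4.
  m = 101 → c = 10011, weight = 3.
  m = 011 → c = 10111, weight = 4.
  m = 111 → c = 11111, weight = 5.
Tally weights:
  weight 0: 1 codewords.
  weight 1: 2 codewords.
  weight 2: 1 codewords.
  weight 3: 1 codewords.
  weight 4: 2 codewords.
  weight 5: 1 codewords.
Minimum distance d = smallest w > 0 with A_w > 0 = 1.
Sanity: Σ A_w = 8 = 2^3 = 8 ✓.


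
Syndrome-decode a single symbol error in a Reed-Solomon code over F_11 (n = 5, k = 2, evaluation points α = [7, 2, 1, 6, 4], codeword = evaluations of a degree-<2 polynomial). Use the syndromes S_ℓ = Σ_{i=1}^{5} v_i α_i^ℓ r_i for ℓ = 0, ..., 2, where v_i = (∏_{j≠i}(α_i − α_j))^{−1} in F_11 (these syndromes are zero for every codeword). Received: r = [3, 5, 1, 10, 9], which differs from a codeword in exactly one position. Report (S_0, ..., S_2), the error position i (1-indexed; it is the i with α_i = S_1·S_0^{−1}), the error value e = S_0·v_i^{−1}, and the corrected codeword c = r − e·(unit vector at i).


S = (6, 2, 8), error at position 5, error magnitude e = 7, c = [3, 5, 1, 10, 2].

Step 1: column multipliers v_i = (∏_{j≠i}(α_i − α_j))^{−1} mod 11.
  i = 1 (α = 7): (7−2)(7−1)(7−6)(7−4) = 5·6·1·3 = 90 ≡ 2, so v_1 = 2^{−1} = 6 (mod 11).
  i = 2 (α = 2): (2−7)(2−1)(2−6)(2−4) = (−5)·1·(−4)·(−2) = −40 ≡ 4, so v_2 = 4^{−1} = 3 (mod 11).
  i = 3 (α = 1): (1−7)(1−2)(1−6)(1−4) = (−6)·(−1)·(−5)·(−3) = 90 ≡ 2, so v_3 = 2^{−1} = 6 (mod 11).
  i = 4 (α = 6): (6−7)(6−2)(6−1)(6−4) = (−1)·4·5·2 = −40 ≡ 4, so v_4 = 4^{−1} = 3 (mod 11).
  i = 5 (α = 4): (4−7)(4−2)(4−1)(4−6) = (−3)·2·3·(−2) = 36 ≡ 3, so v_5 = 3^{−1} = 4 (mod 11).
  v = [6, 3, 6, 3, 4].
Step 2: syndromes of r = [3, 5, 1, 10, 9] (all sums mod 11).
  S_0 = Σ v_i r_i = 6·3 + 3·5 + 6·1 + 3·10 + 4·9 = 105 ≡ 6.
  S_1 = Σ v_i α_i r_i = 6·7·3 + 3·2·5 + 6·1·1 + 3·6·10 + 4·4·9 = 486 ≡ 2.
  α_i^2 mod 11 = [5, 4, 1, 3, 5].
  S_2 = Σ v_i α_i^2 r_i = 6·5·3 + 3·4·5 + 6·1·1 + 3·3·10 + 4·5·9 = 426 ≡ 8.
  S = (6, 2, 8) ≠ 0, so r is not a codeword (an error is present).
Step 3: locate the error. For a single error e at position i, S_ℓ = v_i·e·α_i^ℓ, so α_err = S_1/S_0.
  S_0^{−1} = 6^{−1} = 2 (mod 11), so α_err = 2·2 = 4 ≡ 4 = α_5. Error position i = 5.
  Consistency check: S_2/S_1 = 8·6 = 48 ≡ 4 = α_err ✓ (single-error assumption holds).
Step 4: error magnitude e = S_0/v_5 = S_0·∏_{j≠5}(α_5 − α_j) = 6·3 = 18 ≡ 7 (mod 11).
Step 5: correct position 5: c_5 = r_5 − e = 9 − 7 ≡ 2 (mod 11). Hence c = [3, 5, 1, 10, 2].
  Check: interpolating c through the α_i gives m(x) = 8 + 4·x (degree < 2) with m(α_i) = c_i for every i, so c is indeed a codeword.


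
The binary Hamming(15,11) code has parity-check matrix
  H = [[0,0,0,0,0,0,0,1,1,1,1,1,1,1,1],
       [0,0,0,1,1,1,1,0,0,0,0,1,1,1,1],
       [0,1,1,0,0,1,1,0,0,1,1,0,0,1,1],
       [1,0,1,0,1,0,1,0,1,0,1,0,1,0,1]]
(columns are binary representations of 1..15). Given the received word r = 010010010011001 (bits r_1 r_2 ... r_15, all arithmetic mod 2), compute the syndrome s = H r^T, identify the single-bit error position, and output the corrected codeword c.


s = (0, 1, 1, 1)^T, error position = 7, corrected codeword c = 010010110011001

Compute s = H r^T mod 2 one row at a time:
  s_1 = 1 + 0 + 0 + 1 + 1 + 0 + 0 + 1 = 4 ≡ 0 (mod 2).
  s_2 = 0 + 1 + 0 + 0 + 1 + 0 + 0 + 1 = 3 ≡ 1 (mod 2).
  s_3 = 1 + 0 + 0 + 0 + 0 + 1 + 0 + 1 = 3 ≡ 1 (mod 2).
  s_4 = 0 + 0 + 1 + 0 + 0 + 1 + 0 + 1 = 3 ≡ 1 (mod 2).
s = (0, 1, 1, 1)^T — this equals column 7 of H (binary 0111), so error is at position 7.
Correct: flip bit 7 of r = 010010010011001 to get c = 010010110011001.


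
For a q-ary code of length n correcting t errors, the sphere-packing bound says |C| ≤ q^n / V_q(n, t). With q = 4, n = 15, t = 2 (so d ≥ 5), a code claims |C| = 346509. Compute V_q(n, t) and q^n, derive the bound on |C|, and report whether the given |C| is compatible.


V_q(n, t) = 991, q^n = 1073741824, Hamming bound = 1083493, |C| = 346509 ≤ bound (satisfied).

Step 1: Compute V_q(n, t) = Σ_{j=0}^2 C(n, j) (q−1)^j.
  j = 0: C(15,0)·(3)^0 = 1·1 = 1.
  j = 1: C(15,1)·(3)^1 = 15·3 = 45.
  j = 2: C(15,2)·(3)^2 = 105·9 = 945.
  V_q(n, t) = 1 + 45 + 945 = 991.
Step 2: q^n = 4^15 = 1073741824.
Step 3: Hamming bound ⌊q^n / V_q(n,t)⌋ = ⌊1073741824/991⌋ = 1083493.
Step 4: Compare |C| = 346509 to 1083493: satisfied.
The claimed |C| lies below the Hamming bound.


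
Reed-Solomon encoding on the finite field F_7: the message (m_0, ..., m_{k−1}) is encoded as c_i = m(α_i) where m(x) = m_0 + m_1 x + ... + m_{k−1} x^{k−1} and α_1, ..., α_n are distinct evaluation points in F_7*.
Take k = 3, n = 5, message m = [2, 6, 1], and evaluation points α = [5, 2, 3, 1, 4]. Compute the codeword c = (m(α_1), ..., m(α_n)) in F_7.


c = [1, 4, 1, 2, 0]

Message polynomial: m(x) = 2 + 6·x + 1·x^2 (mod 7).
For each evaluation point α_i, compute m(α_i) mod 7:
  α_1 = 5: Horner steps 1 → 4 → 1, so m(5) = 1.
  α_2 = 2: Horner steps 1 → 1 → 4, so m(2) = 4.
  α_3 = 3: Horner steps 1 → 2 → 1, so m(3) = 1.
  α_4 = 1: Horner steps 1 → 0 → 2, so m(1) = 2.
  α_5 = 4: Horner steps 1 → 3 → 0, so m(4) = 0.
Codeword c = [1, 4, 1, 2, 0] ∈ F_7^5.


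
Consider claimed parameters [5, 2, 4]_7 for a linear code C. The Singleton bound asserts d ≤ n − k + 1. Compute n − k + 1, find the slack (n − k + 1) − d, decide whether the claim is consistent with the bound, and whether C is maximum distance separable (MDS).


Singleton RHS = n − k + 1 = 4, slack = 0, bound satisfied, MDS.

Singleton bound: d ≤ n − k + 1.
Here n = 5, k = 2, so n − k + 1 = 4.
Given d = 4, check d ≤ 4: YES.
Slack = (n − k + 1) − d = 0.
The code is MDS (slack = 0).
Description: the claimed parameters are [5, 2, 4]_7; such a code would be MDS (meets Singleton bound).


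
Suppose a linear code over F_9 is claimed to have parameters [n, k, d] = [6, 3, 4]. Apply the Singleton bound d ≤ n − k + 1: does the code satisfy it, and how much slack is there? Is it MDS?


Singleton RHS = n − k + 1 = 4, slack = 0, bound satisfied, MDS.

Singleton bound: d ≤ n − k + 1.
Here n = 6, k = 3, so n − k + 1 = 4.
Given d = 4, check d ≤ 4: YES.
Slack = (n − k + 1) − d = 0.
The code is MDS (slack = 0).
Description: the claimed parameters are [6, 3, 4]_9; such a code would be MDS (meets Singleton bound).


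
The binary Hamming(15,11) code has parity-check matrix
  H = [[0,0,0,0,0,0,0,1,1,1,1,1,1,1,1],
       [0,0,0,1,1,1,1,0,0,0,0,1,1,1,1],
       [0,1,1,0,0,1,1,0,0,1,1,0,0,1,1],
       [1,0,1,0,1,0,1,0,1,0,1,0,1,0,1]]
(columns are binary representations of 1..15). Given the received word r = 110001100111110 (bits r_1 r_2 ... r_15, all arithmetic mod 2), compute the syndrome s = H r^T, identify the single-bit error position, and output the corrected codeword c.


s = (1, 1, 0, 0)^T, error position = 12, corrected codeword c = 110001100110110

Compute s = H r^T mod 2 one row at a time:
  s_1 = 0 + 0 + 1 + 1 + 1 + 1 + 1 + 0 = 5 ≡ 1 (mod 2).
  s_2 = 0 + 0 + 1 + 1 + 1 + 1 + 1 + 0 = 5 ≡ 1 (mod 2).
  s_3 = 1 + 0 + 1 + 1 + 1 + 1 + 1 + 0 = 6 ≡ 0 (mod 2).
  s_4 = 1 + 0 + 0 + 1 + 0 + 1 + 1 + 0 = 4 ≡ 0 (mod 2).
s = (1, 1, 0, 0)^T — this equals column 12 of H (binary 1100), so error is at position 12.
Correct: flip bit 12 of r = 110001100111110 to get c = 110001100110110.


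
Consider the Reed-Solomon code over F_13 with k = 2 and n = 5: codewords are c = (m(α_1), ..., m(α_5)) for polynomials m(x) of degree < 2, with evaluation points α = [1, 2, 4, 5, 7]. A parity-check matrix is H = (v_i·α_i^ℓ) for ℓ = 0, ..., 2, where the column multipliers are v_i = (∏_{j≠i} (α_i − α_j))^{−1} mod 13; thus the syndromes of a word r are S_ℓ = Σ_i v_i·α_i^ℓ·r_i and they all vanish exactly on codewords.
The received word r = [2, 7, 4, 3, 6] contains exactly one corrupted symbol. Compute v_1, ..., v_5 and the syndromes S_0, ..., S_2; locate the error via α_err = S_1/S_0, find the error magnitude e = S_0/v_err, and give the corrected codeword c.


S = (10, 11, 3), error at position 4, error magnitude e = 7, c = [2, 7, 4, 9, 6].

Step 1: column multipliers v_i = (∏_{j≠i}(α_i − α_j))^{−1} mod 13.
  i = 1 (α = 1): (1−2)(1−4)(1−5)(1−7) = (−1)·(−3)·(−4)·(−6) = 72 ≡ 7, so v_1 = 7^{−1} = 2 (mod 13).
  i = 2 (α = 2): (2−1)(2−4)(2−5)(2−7) = 1·(−2)·(−3)·(−5) = −30 ≡ 9, so v_2 = 9^{−1} = 3 (mod 13).
  i = 3 (α = 4): (4−1)(4−2)(4−5)(4−7) = 3·2·(−1)·(−3) = 18 ≡ 5, so v_3 = 5^{−1} = 8 (mod 13).
  i = 4 (α = 5): (5−1)(5−2)(5−4)(5−7) = 4·3·1·(−2) = −24 ≡ 2, so v_4 = 2^{−1} = 7 (mod 13).
  i = 5 (α = 7): (7−1)(7−2)(7−4)(7−5) = 6·5·3·2 = 180 ≡ 11, so v_5 = 11^{−1} = 6 (mod 13).
  v = [2, 3, 8, 7, 6].
Step 2: syndromes of r = [2, 7, 4, 3, 6] (all sums mod 13).
  S_0 = Σ v_i r_i = 2·2 + 3·7 + 8·4 + 7·3 + 6·6 = 114 ≡ 10.
  S_1 = Σ v_i α_i r_i = 2·1·2 + 3·2·7 + 8·4·4 + 7·5·3 + 6·7·6 = 531 ≡ 11.
  α_i^2 mod 13 = [1, 4, 3, 12, 10].
  S_2 = Σ v_i α_i^2 r_i = 2·1·2 + 3·4·7 + 8·3·4 + 7·12·3 + 6·10·6 = 796 ≡ 3.
  S = (10, 11, 3) ≠ 0, so r is not a codeword (an error is present).
Step 3: locate the error. For a single error e at position i, S_ℓ = v_i·e·α_i^ℓ, so α_err = S_1/S_0.
  S_0^{−1} = 10^{−1} = 4 (mod 13), so α_err = 11·4 = 44 ≡ 5 = α_4. Error position i = 4.
  Consistency check: S_2/S_1 = 3·6 = 18 ≡ 5 = α_err ✓ (single-error assumption holds).
Step 4: error magnitude e = S_0/v_4 = S_0·∏_{j≠4}(α_4 − α_j) = 10·2 = 20 ≡ 7 (mod 13).
Step 5: correct position 4: c_4 = r_4 − e = 3 − 7 ≡ 9 (mod 13). Hence c = [2, 7, 4, 9, 6].
  Check: interpolating c through the α_i gives m(x) = 10 + 5·x (degree < 2) with m(α_i) = c_i for every i, so c is indeed a codeword.


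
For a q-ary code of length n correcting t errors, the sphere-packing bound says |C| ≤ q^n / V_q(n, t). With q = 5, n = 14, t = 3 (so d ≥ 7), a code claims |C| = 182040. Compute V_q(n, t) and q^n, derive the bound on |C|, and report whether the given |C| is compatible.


V_q(n, t) = 24809, q^n = 6103515625, Hamming bound = 246020, |C| = 182040 ≤ bound (satisfied).

Step 1: Compute V_q(n, t) = Σ_{j=0}^3 C(n, j) (q−1)^j.
  j = 0: C(14,0)·(4)^0 = 1·1 = 1.
  j = 1: C(14,1)·(4)^1 = 14·4 = 56.
  j = 2: C(14,2)·(4)^2 = 91·16 = 1456.
  j = 3: C(14,3)·(4)^3 = 364·64 = 23296.
  V_q(n, t) = 1 + 56 + 1456 + 23296 = 24809.
Step 2: q^n = 5^14 = 6103515625.
Step 3: Hamming bound ⌊q^n / V_q(n,t)⌋ = ⌊6103515625/24809⌋ = 246020.
Step 4: Compare |C| = 182040 to 246020: satisfied.
The claimed |C| lies below the Hamming bound.


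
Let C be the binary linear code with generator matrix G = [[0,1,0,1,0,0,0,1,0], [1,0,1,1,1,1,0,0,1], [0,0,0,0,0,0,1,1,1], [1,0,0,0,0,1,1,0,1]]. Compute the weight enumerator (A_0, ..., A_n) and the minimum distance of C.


Weight distribution: A_0 = 1, A_3 = 3, A_4 = 5, A_5 = 2, A_6 = 2, A_7 = 3. Minimum distance d = 3.

Enumerate all 2^4 = 16 messages m ∈ F_2^4.
For each, compute codeword c = mG in F_2^9, then tally its weight.
  m = 0000 → c = 000000000, weight = 0.
  m = 1000 → c = 010100010, weight = 3.
  m = 0100 → c = 101111001, weight = 6.
  m = 1100 → c = 111011011, weight = 7.
  m = 0010 → c = 000000111, weight = 3.
  m = 1010 → c = 010100101, weight = 4.
  m = 0110 → c = 101111110, weight = 7.
  m = 1110 → c = 111011100, weight = 6.
  m = 0001 → c = 100001101, weight = 4.
  m = 1001 → c = 110101111, weight = 7.
  m = 0101 → c = 001110100, weight = 4.
  m = 1101 → c = 011010110, weight = 5.
  m = 0011 → c = 100001010, weight = 3.
  m = 1011 → c = 110101000, weight = 4.
  m = 0111 → c = 001110011, weight = 5.
  m = 1111 → c = 011010001, weight = 4.
Tally weights:
  weight 0: 1 codewords.
  weight 3: 3 codewords.
  weight 4: 5 codewords.
  weight 5: 2 codewords.
  weight 6: 2 codewords.
  weight 7: 3 codewords.
Minimum distance d = smallest w > 0 with A_w > 0 = 3.
Sanity: Σ A_w = 16 = 2^4 = 16 ✓.


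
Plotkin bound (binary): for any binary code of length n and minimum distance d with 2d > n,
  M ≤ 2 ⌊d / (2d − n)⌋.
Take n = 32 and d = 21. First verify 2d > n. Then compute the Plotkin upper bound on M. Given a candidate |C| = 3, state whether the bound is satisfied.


Plotkin bound M ≤ 4; given |C| = 3 ≤ bound (satisfied).

Check applicability: 2d = 42, n = 32.
2d − n = 10 > 0, so Plotkin applies.
Compute d/(2d−n) = 21/10 ≈ 2.1000.
⌊d/(2d−n)⌋ = 2.
Plotkin bound: M ≤ 2·2 = 4.
Given |C| = 3, check: satisfied.
This |C| is below the Plotkin bound.


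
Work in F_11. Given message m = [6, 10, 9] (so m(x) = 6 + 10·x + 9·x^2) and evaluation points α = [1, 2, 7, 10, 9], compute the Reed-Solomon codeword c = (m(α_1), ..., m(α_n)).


c = [3, 7, 0, 5, 0]

Message polynomial: m(x) = 6 + 10·x + 9·x^2 (mod 11).
For each evaluation point α_i, compute m(α_i) mod 11:
  α_1 = 1: Horner steps 9 → 8 → 3, so m(1) = 3.
  α_2 = 2: Horner steps 9 → 6 → 7, so m(2) = 7.
  α_3 = 7: Horner steps 9 → 7 → 0, so m(7) = 0.
  α_4 = 10: Horner steps 9 → 1 → 5, so m(10) = 5.
  α_5 = 9: Horner steps 9 → 3 → 0, so m(9) = 0.
Codeword c = [3, 7, 0, 5, 0] ∈ F_11^5.


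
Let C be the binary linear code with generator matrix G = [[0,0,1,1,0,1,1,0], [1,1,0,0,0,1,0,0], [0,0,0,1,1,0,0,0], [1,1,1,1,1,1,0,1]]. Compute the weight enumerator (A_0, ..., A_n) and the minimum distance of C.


Weight distribution: A_0 = 1, A_2 = 2, A_3 = 1, A_4 = 5, A_5 = 6, A_7 = 1. Minimum distance d = 2.

Enumerate all 2^4 = 16 messages m ∈ F_2^4.
For each, compute codeword c = mG in F_2^8, then tally its weight.
  m = 0000 → c = 00000000, weight = 0.
  m = 1000 → c = 00110110, weight = 4.
  m = 0100 → c = 11000100, weight = 3.
  m = 1100 → c = 11110010, weight = 5.
  m = 0010 → c = 00011000, weight = 2.
  m = 1010 → c = 00101110, weight = 4.
  m = 0110 → c = 11011100, weight = 5.
  m = 1110 → c = 11101010, weight = 5.
  m = 0001 → c = 11111101, weight = 7.
  m = 1001 → c = 11001011, weight = 5.
  m = 0101 → c = 00111001, weight = 4.
  m = 1101 → c = 00001111, weight = 4.
  m = 0011 → c = 11100101, weight = 5.
  m = 1011 → c = 11010011, weight = 5.
  m = 0111 → c = 00100001, weight = 2.
  m = 1111 → c = 00010111, weight = 4.
Tally weights:
  weight 0: 1 codewords.
  weight 2: 2 codewords.
  weight 3: 1 codewords.
  weight 4: 5 codewords.
  weight 5: 6 codewords.
  weight 7: 1 codewords.
Minimum distance d = smallest w > 0 with A_w > 0 = 2.
Sanity: Σ A_w = 16 = 2^4 = 16 ✓.


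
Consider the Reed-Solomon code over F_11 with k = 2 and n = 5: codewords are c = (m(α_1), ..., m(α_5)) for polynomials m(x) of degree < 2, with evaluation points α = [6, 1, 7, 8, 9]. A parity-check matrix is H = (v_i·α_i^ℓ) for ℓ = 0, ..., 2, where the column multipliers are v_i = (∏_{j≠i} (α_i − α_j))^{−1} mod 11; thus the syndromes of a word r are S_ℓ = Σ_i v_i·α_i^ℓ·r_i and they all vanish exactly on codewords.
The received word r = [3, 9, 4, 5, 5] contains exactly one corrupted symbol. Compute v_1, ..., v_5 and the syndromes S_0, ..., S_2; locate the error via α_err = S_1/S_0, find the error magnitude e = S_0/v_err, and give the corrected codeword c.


S = (8, 6, 10), error at position 5, error magnitude e = 10, c = [3, 9, 4, 5, 6].

Step 1: column multipliers v_i = (∏_{j≠i}(α_i − α_j))^{−1} mod 11.
  i = 1 (α = 6): (6−1)(6−7)(6−8)(6−9) = 5·(−1)·(−2)·(−3) = −30 ≡ 3, so v_1 = 3^{−1} = 4 (mod 11).
  i = 2 (α = 1): (1−6)(1−7)(1−8)(1−9) = (−5)·(−6)·(−7)·(−8) = 1680 ≡ 8, so v_2 = 8^{−1} = 7 (mod 11).
  i = 3 (α = 7): (7−6)(7−1)(7−8)(7−9) = 1·6·(−1)·(−2) = 12 ≡ 1, so v_3 = 1^{−1} = 1 (mod 11).
  i = 4 (α = 8): (8−6)(8−1)(8−7)(8−9) = 2·7·1·(−1) = −14 ≡ 8, so v_4 = 8^{−1} = 7 (mod 11).
  i = 5 (α = 9): (9−6)(9−1)(9−7)(9−8) = 3·8·2·1 = 48 ≡ 4, so v_5 = 4^{−1} = 3 (mod 11).
  v = [4, 7, 1, 7, 3].
Step 2: syndromes of r = [3, 9, 4, 5, 5] (all sums mod 11).
  S_0 = Σ v_i r_i = 4·3 + 7·9 + 1·4 + 7·5 + 3·5 = 129 ≡ 8.
  S_1 = Σ v_i α_i r_i = 4·6·3 + 7·1·9 + 1·7·4 + 7·8·5 + 3·9·5 = 578 ≡ 6.
  α_i^2 mod 11 = [3, 1, 5, 9, 4].
  S_2 = Σ v_i α_i^2 r_i = 4·3·3 + 7·1·9 + 1·5·4 + 7·9·5 + 3·4·5 = 494 ≡ 10.
  S = (8, 6, 10) ≠ 0, so r is not a codeword (an error is present).
Step 3: locate the error. For a single error e at position i, S_ℓ = v_i·e·α_i^ℓ, so α_err = S_1/S_0.
  S_0^{−1} = 8^{−1} = 7 (mod 11), so α_err = 6·7 = 42 ≡ 9 = α_5. Error position i = 5.
  Consistency check: S_2/S_1 = 10·2 = 20 ≡ 9 = α_err ✓ (single-error assumption holds).
Step 4: error magnitude e = S_0/v_5 = S_0·∏_{j≠5}(α_5 − α_j) = 8·4 = 32 ≡ 10 (mod 11).
Step 5: correct position 5: c_5 = r_5 − e = 5 − 10 ≡ 6 (mod 11). Hence c = [3, 9, 4, 5, 6].
  Check: interpolating c through the α_i gives m(x) = 8 + 1·x (degree < 2) with m(α_i) = c_i for every i, so c is indeed a codeword.


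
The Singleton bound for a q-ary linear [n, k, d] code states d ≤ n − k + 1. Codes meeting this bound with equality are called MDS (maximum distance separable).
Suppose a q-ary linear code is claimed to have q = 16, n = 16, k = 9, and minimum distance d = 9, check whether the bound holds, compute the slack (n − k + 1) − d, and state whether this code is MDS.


Singleton RHS = n − k + 1 = 8, slack = -1, bound violated (no such code; not MDS).

Singleton bound: d ≤ n − k + 1.
Here n = 16, k = 9, so n − k + 1 = 8.
Given d = 9, check d ≤ 8: NO.
Slack = (n − k + 1) − d = -1.
The slack is negative: d = 9 exceeds n − k + 1 = 8 by 1, so the Singleton bound is violated and no linear [16, 9, 9]_16 code can exist. In particular it is not MDS (MDS requires d = n − k + 1 exactly).
Description: the claimed parameters are [16, 9, 9]_16; such a code would be impossible (violates the Singleton bound).


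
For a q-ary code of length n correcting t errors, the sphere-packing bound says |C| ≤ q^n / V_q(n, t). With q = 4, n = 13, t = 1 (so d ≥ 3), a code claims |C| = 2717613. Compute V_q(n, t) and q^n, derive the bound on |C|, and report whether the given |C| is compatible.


V_q(n, t) = 40, q^n = 67108864, Hamming bound = 1677721, |C| = 2717613 > bound (violated).

Step 1: Compute V_q(n, t) = Σ_{j=0}^1 C(n, j) (q−1)^j.
  j = 0: C(13,0)·(3)^0 = 1·1 = 1.
  j = 1: C(13,1)·(3)^1 = 13·3 = 39.
  V_q(n, t) = 1 + 39 = 40.
Step 2: q^n = 4^13 = 67108864.
Step 3: Hamming bound ⌊q^n / V_q(n,t)⌋ = ⌊67108864/40⌋ = 1677721.
Step 4: Compare |C| = 2717613 to 1677721: violated.
The claimed |C| lies above the Hamming bound, so no 4-ary code of length 13 with d ≥ 3 can have 2717613 codewords.


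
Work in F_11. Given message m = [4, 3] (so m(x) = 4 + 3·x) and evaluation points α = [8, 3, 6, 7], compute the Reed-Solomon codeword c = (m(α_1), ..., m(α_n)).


c = [6, 2, 0, 3]

Message polynomial: m(x) = 4 + 3·x (mod 11).
For each evaluation point α_i, compute m(α_i) mod 11:
  α_1 = 8: Horner steps 3 → 6, so m(8) = 6.
  α_2 = 3: Horner steps 3 → 2, so m(3) = 2.
  α_3 = 6: Horner steps 3 → 0, so m(6) = 0.
  α_4 = 7: Horner steps 3 → 3, so m(7) = 3.
Codeword c = [6, 2, 0, 3] ∈ F_11^4.


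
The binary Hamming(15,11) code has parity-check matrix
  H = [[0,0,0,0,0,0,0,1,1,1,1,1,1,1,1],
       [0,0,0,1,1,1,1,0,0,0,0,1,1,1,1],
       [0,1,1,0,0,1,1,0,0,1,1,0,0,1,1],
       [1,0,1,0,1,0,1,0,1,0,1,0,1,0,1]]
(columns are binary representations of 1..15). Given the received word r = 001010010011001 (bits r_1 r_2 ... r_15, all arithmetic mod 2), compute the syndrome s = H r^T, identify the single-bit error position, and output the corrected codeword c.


s = (0, 1, 1, 0)^T, error position = 6, corrected codeword c = 001011010011001

Compute s = H r^T mod 2 one row at a time:
  s_1 = 1 + 0 + 0 + 1 + 1 + 0 + 0 + 1 = 4 ≡ 0 (mod 2).
  s_2 = 0 + 1 + 0 + 0 + 1 + 0 + 0 + 1 = 3 ≡ 1 (mod 2).
  s_3 = 0 + 1 + 0 + 0 + 0 + 1 + 0 + 1 = 3 ≡ 1 (mod 2).
  s_4 = 0 + 1 + 1 + 0 + 0 + 1 + 0 + 1 = 4 ≡ 0 (mod 2).
s = (0, 1, 1, 0)^T — this equals column 6 of H (binary 0110), so error is at position 6.
Correct: flip bit 6 of r = 001010010011001 to get c = 001011010011001.


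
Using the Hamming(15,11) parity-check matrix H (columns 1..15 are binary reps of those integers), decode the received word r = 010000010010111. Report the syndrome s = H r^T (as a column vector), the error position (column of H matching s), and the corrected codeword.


s = (1, 1, 0, 1)^T, error position = 13, corrected codeword c = 010000010010011

Compute s = H r^T mod 2 one row at a time:
  s_1 = 1 + 0 + 0 + 1 + 0 + 1 + 1 + 1 = 5 ≡ 1 (mod 2).
  s_2 = 0 + 0 + 0 + 0 + 0 + 1 + 1 + 1 = 3 ≡ 1 (mod 2).
  s_3 = 1 + 0 + 0 + 0 + 0 + 1 + 1 + 1 = 4 ≡ 0 (mod 2).
  s_4 = 0 + 0 + 0 + 0 + 0 + 1 + 1 + 1 = 3 ≡ 1 (mod 2).
s = (1, 1, 0, 1)^T — this equals column 13 of H (binary 1101), so error is at position 13.
Correct: flip bit 13 of r = 010000010010111 to get c = 010000010010011.


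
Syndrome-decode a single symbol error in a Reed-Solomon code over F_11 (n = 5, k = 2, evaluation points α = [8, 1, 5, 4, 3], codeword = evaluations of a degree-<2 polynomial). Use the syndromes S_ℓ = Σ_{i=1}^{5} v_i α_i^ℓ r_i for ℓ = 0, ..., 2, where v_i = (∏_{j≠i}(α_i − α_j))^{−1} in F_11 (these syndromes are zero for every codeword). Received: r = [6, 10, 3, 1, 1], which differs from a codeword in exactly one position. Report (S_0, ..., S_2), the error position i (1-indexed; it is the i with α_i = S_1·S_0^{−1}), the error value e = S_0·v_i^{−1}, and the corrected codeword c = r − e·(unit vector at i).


S = (10, 7, 6), error at position 4, error magnitude e = 10, c = [6, 10, 3, 2, 1].

Step 1: column multipliers v_i = (∏_{j≠i}(α_i − α_j))^{−1} mod 11.
  i = 1 (α = 8): (8−1)(8−5)(8−4)(8−3) = 7·3·4·5 = 420 ≡ 2, so v_1 = 2^{−1} = 6 (mod 11).
  i = 2 (α = 1): (1−8)(1−5)(1−4)(1−3) = (−7)·(−4)·(−3)·(−2) = 168 ≡ 3, so v_2 = 3^{−1} = 4 (mod 11).
  i = 3 (α = 5): (5−8)(5−1)(5−4)(5−3) = (−3)·4·1·2 = −24 ≡ 9, so v_3 = 9^{−1} = 5 (mod 11).
  i = 4 (α = 4): (4−8)(4−1)(4−5)(4−3) = (−4)·3·(−1)·1 = 12 ≡ 1, so v_4 = 1^{−1} = 1 (mod 11).
  i = 5 (α = 3): (3−8)(3−1)(3−5)(3−4) = (−5)·2·(−2)·(−1) = −20 ≡ 2, so v_5 = 2^{−1} = 6 (mod 11).
  v = [6, 4, 5, 1, 6].
Step 2: syndromes of r = [6, 10, 3, 1, 1] (all sums mod 11).
  S_0 = Σ v_i r_i = 6·6 + 4·10 + 5·3 + 1·1 + 6·1 = 98 ≡ 10.
  S_1 = Σ v_i α_i r_i = 6·8·6 + 4·1·10 + 5·5·3 + 1·4·1 + 6·3·1 = 425 ≡ 7.
  α_i^2 mod 11 = [9, 1, 3, 5, 9].
  S_2 = Σ v_i α_i^2 r_i = 6·9·6 + 4·1·10 + 5·3·3 + 1·5·1 + 6·9·1 = 468 ≡ 6.
  S = (10, 7, 6) ≠ 0, so r is not a codeword (an error is present).
Step 3: locate the error. For a single error e at position i, S_ℓ = v_i·e·α_i^ℓ, so α_err = S_1/S_0.
  S_0^{−1} = 10^{−1} = 10 (mod 11), so α_err = 7·10 = 70 ≡ 4 = α_4. Error position i = 4.
  Consistency check: S_2/S_1 = 6·8 = 48 ≡ 4 = α_err ✓ (single-error assumption holds).
Step 4: error magnitude e = S_0/v_4 = S_0·∏_{j≠4}(α_4 − α_j) = 10·1 = 10 ≡ 10 (mod 11).
Step 5: correct position 4: c_4 = r_4 − e = 1 − 10 ≡ 2 (mod 11). Hence c = [6, 10, 3, 2, 1].
  Check: interpolating c through the α_i gives m(x) = 9 + 1·x (degree < 2) with m(α_i) = c_i for every i, so c is indeed a codeword.


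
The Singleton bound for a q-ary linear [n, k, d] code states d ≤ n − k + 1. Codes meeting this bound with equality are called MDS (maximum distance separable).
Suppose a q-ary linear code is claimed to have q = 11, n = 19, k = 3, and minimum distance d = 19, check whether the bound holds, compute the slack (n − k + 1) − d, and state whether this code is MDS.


Singleton RHS = n − k + 1 = 17, slack = -2, bound violated (no such code; not MDS).

Singleton bound: d ≤ n − k + 1.
Here n = 19, k = 3, so n − k + 1 = 17.
Given d = 19, check d ≤ 17: NO.
Slack = (n − k + 1) − d = -2.
The slack is negative: d = 19 exceeds n − k + 1 = 17 by 2, so the Singleton bound is violated and no linear [19, 3, 19]_11 code can exist. In particular it is not MDS (MDS requires d = n − k + 1 exactly).
Description: the claimed parameters are [19, 3, 19]_11; such a code would be impossible (violates the Singleton bound).


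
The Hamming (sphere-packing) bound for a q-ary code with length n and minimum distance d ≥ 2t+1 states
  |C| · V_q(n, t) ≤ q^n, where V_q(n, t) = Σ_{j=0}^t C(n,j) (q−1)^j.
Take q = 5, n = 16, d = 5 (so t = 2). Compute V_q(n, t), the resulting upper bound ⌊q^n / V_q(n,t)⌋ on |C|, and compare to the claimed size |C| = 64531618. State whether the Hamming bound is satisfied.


V_q(n, t) = 1985, q^n = 152587890625, Hamming bound = 76870473, |C| = 64531618 ≤ bound (satisfied).

Step 1: Compute V_q(n, t) = Σ_{j=0}^2 C(n, j) (q−1)^j.
  j = 0: C(16,0)·(4)^0 = 1·1 = 1.
  j = 1: C(16,1)·(4)^1 = 16·4 = 64.
  j = 2: C(16,2)·(4)^2 = 120·16 = 1920.
  V_q(n, t) = 1 + 64 + 1920 = 1985.
Step 2: q^n = 5^16 = 152587890625.
Step 3: Hamming bound ⌊q^n / V_q(n,t)⌋ = ⌊152587890625/1985⌋ = 76870473.
Step 4: Compare |C| = 64531618 to 76870473: satisfied.
The claimed |C| lies below the Hamming bound.


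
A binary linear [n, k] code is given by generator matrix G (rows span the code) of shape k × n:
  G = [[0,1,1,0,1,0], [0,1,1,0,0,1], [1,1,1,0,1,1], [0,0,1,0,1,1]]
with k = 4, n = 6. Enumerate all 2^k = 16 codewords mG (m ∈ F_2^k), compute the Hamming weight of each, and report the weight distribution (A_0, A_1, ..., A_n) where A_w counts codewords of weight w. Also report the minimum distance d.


Weight distribution: A_0 = 1, A_1 = 1, A_2 = 6, A_3 = 6, A_4 = 1, A_5 = 1. Minimum distance d = 1.

Enumerate all 2^4 = 16 messages m ∈ F_2^4.
For each, compute codeword c = mG in F_2^6, then tally its weight.
  m = 0000 → c = 000000, weight = 0.
  m = 1000 → c = 011010, weight = 3.
  m = 0100 → c = 011001, weight = 3.
  m = 1100 → c = 000011, weight = 2.
  m = 0010 → c = 111011, weight = 5.
  m = 1010 → c = 100001, weight = 2.
  m = 0110 → c = 100010, weight = 2.
  m = 1110 → c = 111000, weight = 3.
  m = 0001 → c = 001011, weight = 3.
  m = 1001 → c = 010001, weight = 2.
  m = 0101 → c = 010010, weight = 2.
  m = 1101 → c = 001000, weight = 1.
  m = 0011 → c = 110000, weight = 2.
  m = 1011 → c = 101010, weight = 3.
  m = 0111 → c = 101001, weight = 3.
  m = 1111 → c = 110011, weight = 4.
Tally weights:
  weight 0: 1 codewords.
  weight 1: 1 codewords.
  weight 2: 6 codewords.
  weight 3: 6 codewords.
  weight 4: 1 codewords.
  weight 5: 1 codewords.
Minimum distance d = smallest w > 0 with A_w > 0 = 1.
Sanity: Σ A_w = 16 = 2^4 = 16 ✓.


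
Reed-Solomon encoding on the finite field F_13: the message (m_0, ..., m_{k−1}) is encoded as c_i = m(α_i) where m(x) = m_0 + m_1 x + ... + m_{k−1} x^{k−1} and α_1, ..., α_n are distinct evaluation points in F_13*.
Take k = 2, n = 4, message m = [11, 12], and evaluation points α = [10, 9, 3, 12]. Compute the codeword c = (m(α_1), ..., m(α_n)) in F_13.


c = [1, 2, 8, 12]

Message polynomial: m(x) = 11 + 12·x (mod 13).
For each evaluation point α_i, compute m(α_i) mod 13:
  α_1 = 10: Horner steps 12 → 1, so m(10) = 1.
  α_2 = 9: Horner steps 12 → 2, so m(9) = 2.
  α_3 = 3: Horner steps 12 → 8, so m(3) = 8.
  α_4 = 12: Horner steps 12 → 12, so m(12) = 12.
Codeword c = [1, 2, 8, 12] ∈ F_13^4.


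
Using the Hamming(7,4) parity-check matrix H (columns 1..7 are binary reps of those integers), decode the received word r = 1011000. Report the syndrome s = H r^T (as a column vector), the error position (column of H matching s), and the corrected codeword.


s = (1, 1, 0)^T, error position = 6, corrected codeword c = 1011010

Compute s = H r^T mod 2 one row at a time:
  s_1 = 1 + 0 + 0 + 0 = 1 ≡ 1 (mod 2).
  s_2 = 0 + 1 + 0 + 0 = 1 ≡ 1 (mod 2).
  s_3 = 1 + 1 + 0 + 0 = 2 ≡ 0 (mod 2).
s = (1, 1, 0)^T — this equals column 6 of H (binary 110), so error is at position 6.
Correct: flip bit 6 of r = 1011000 to get c = 1011010.
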